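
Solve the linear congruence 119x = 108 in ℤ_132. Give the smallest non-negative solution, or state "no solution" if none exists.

First find gcd(119, 132):
132 = 1×119 + 13
119 = 9×13 + 2
13 = 6×2 + 1
2 = 2×1 + 0
gcd = 1, so a unique solution mod 132 exists.
Back-substitute for the Bézout coefficients:
1 = 13 − 6·2
1 = −6·119 + 55·13
1 = 55·132 − 61·119
So 119·(-61) ≡ 1 (mod 132), giving 119⁻¹ ≡ 71.
x ≡ 119⁻¹·108 ≡ 71·108 ≡ 12 (mod 132).

12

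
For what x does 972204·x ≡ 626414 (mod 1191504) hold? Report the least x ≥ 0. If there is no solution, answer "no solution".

no solution

gcd(972204, 1191504):
1191504 = 1·972204 + 219300
972204 = 4·219300 + 95004
219300 = 2·95004 + 29292
95004 = 3·29292 + 7128
29292 = 4·7128 + 780
7128 = 9·780 + 108
780 = 7·108 + 24
108 = 4·24 + 12
24 = 2·12 + 0
gcd = 12, but 12 ∤ 626414, so the congruence has no solution.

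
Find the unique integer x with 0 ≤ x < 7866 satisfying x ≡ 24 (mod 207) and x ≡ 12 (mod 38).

1266

Write x = 24 + 207·k. Then 207·k ≡ 12 − 24 ≡ 26 (mod 38).
Need 207⁻¹ mod 38. Extended Euclid on (38, 17):
38 = 2·17 + 4
17 = 4·4 + 1
4 = 4·1 + 0
Back-substitute:
1 = 17 − 4·4
1 = −4·38 + 9·17
207⁻¹ ≡ 9 (mod 38), so k ≡ 9·26 ≡ 6 (mod 38).
x = 24 + 207·6 = 1266.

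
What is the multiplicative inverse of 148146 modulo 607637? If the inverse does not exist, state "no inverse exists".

66524

gcd(607637, 148146) by repeated division:
607637 = 4×148146 + 15053
148146 = 9×15053 + 12669
15053 = 1×12669 + 2384
12669 = 5×2384 + 749
2384 = 3×749 + 137
749 = 5×137 + 64
137 = 2×64 + 9
64 = 7×9 + 1
9 = 9×1 + 0
The gcd is 1. Working backward:
1 = 64 − 7·9
1 = −7·137 + 15·64
1 = 15·749 − 82·137
1 = −82·2384 + 261·749
1 = 261·12669 − 1387·2384
1 = −1387·15053 + 1648·12669
1 = 1648·148146 − 16219·15053
1 = −16219·607637 + 66524·148146
So 148146·66524 ≡ 1 (mod 607637).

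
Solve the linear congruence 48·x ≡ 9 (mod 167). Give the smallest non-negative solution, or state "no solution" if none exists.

First find gcd(48, 167):
167 = 3·48 + 23
48 = 2·23 + 2
23 = 11·2 + 1
2 = 2·1 + 0
gcd = 1, so a unique solution mod 167 exists.
Back-substitute for the Bézout coefficients:
1 = 23 − 11·2
1 = −11·48 + 23·23
1 = 23·167 − 80·48
So 48·(-80) ≡ 1 (mod 167), giving 48⁻¹ ≡ 87.
x ≡ 48⁻¹·9 ≡ 87·9 ≡ 115 (mod 167).

115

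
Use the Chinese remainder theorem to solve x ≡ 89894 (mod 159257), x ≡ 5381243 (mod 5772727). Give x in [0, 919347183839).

720782301736

Write x = 89894 + 159257·k. Then 159257·k ≡ 5381243 − 89894 ≡ 5291349 (mod 5772727).
Need 159257⁻¹ mod 5772727. Extended Euclid on (5772727, 159257):
5772727 = 36×159257 + 39475
159257 = 4×39475 + 1357
39475 = 29×1357 + 122
1357 = 11×122 + 15
122 = 8×15 + 2
15 = 7×2 + 1
2 = 2×1 + 0
Back-substitute:
1 = 15 − 7·2
1 = −7·122 + 57·15
1 = 57·1357 − 634·122
1 = −634·39475 + 18443·1357
1 = 18443·159257 − 74406·39475
1 = −74406·5772727 + 2697059·159257
159257⁻¹ ≡ 2697059 (mod 5772727), so k ≡ 2697059·5291349 ≡ 4525906 (mod 5772727).
x = 89894 + 159257·4525906 = 720782301736.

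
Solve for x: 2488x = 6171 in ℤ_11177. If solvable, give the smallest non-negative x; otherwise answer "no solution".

First find gcd(2488, 11177):
11177 = 4·2488 + 1225
2488 = 2·1225 + 38
1225 = 32·38 + 9
38 = 4·9 + 2
9 = 4·2 + 1
2 = 2·1 + 0
gcd = 1, so a unique solution mod 11177 exists.
Back-substitute for the Bézout coefficients:
1 = 9 − 4·2
1 = −4·38 + 17·9
1 = 17·1225 − 548·38
1 = −548·2488 + 1113·1225
1 = 1113·11177 − 5000·2488
So 2488·(-5000) ≡ 1 (mod 11177), giving 2488⁻¹ ≡ 6177.
x ≡ 2488⁻¹·6171 ≡ 6177·6171 ≡ 4697 (mod 11177).

4697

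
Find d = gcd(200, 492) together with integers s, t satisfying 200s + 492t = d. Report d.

Repeated division:
492 = 2·200 + 92
200 = 2·92 + 16
92 = 5·16 + 12
16 = 1·12 + 4
12 = 3·4 + 0
gcd(200, 492) = 4.
Back-substituting:
4 = 16 − 12
4 = −92 + 6·16
4 = 6·200 − 13·92
4 = −13·492 + 32·200
So 4 = (-13)·492 + (32)·200.

4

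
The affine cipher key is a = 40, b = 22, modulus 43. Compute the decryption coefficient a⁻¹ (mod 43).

Run Euclid on (43, 40):
43 = 1*40 + 3
40 = 13*3 + 1
3 = 3*1 + 0
The gcd is 1. Working backward:
1 = 40 − 13·3
1 = −13·43 + 14·40
So 40·14 ≡ 1 (mod 43).

14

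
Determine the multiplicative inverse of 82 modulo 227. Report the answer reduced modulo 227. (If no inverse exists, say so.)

36

Apply the Euclidean algorithm to 227 and 82:
227 = 2×82 + 63
82 = 1×63 + 19
63 = 3×19 + 6
19 = 3×6 + 1
6 = 6×1 + 0
The gcd is 1. Working backward:
1 = 19 − 3·6
1 = −3·63 + 10·19
1 = 10·82 − 13·63
1 = −13·227 + 36·82
So 82·36 ≡ 1 (mod 227).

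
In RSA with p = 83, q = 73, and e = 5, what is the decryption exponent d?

1181

φ(n) = (p−1)(q−1) = 82·72 = 5904.
Need d with 5·d ≡ 1 (mod 5904). Apply the extended Euclidean algorithm:
5904 = 1180×5 + 4
5 = 1×4 + 1
4 = 4×1 + 0
Back-substitute:
1 = 5 − 4
1 = −5904 + 1181·5
So 5·1181 ≡ 1 (mod 5904), hence d = 1181.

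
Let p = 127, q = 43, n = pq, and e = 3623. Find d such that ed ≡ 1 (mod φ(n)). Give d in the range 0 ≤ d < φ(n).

2711

φ(n) = (p−1)(q−1) = 126·42 = 5292.
Need d with 3623·d ≡ 1 (mod 5292). Apply the extended Euclidean algorithm:
5292 = 1*3623 + 1669
3623 = 2*1669 + 285
1669 = 5*285 + 244
285 = 1*244 + 41
244 = 5*41 + 39
41 = 1*39 + 2
39 = 19*2 + 1
2 = 2*1 + 0
Back-substitute:
1 = 39 − 19·2
1 = −19·41 + 20·39
1 = 20·244 − 119·41
1 = −119·285 + 139·244
1 = 139·1669 − 814·285
1 = −814·3623 + 1767·1669
1 = 1767·5292 − 2581·3623
So 3623·(-2581) ≡ 1 (mod 5292), hence d ≡ -2581 ≡ 2711 (mod 5292).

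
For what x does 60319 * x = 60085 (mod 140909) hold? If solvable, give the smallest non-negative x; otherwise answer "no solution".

103832

First find gcd(60319, 140909):
140909 = 2×60319 + 20271
60319 = 2×20271 + 19777
20271 = 1×19777 + 494
19777 = 40×494 + 17
494 = 29×17 + 1
17 = 17×1 + 0
gcd = 1, so a unique solution mod 140909 exists.
Back-substitute for the Bézout coefficients:
1 = 494 − 29·17
1 = −29·19777 + 1161·494
1 = 1161·20271 − 1190·19777
1 = −1190·60319 + 3541·20271
1 = 3541·140909 − 8272·60319
So 60319·(-8272) ≡ 1 (mod 140909), giving 60319⁻¹ ≡ 132637.
x ≡ 60319⁻¹·60085 ≡ 132637·60085 ≡ 103832 (mod 140909).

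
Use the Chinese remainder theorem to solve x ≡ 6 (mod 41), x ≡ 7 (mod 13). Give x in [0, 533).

Write x = 6 + 41·k. Then 41·k ≡ 7 − 6 ≡ 1 (mod 13).
Need 41⁻¹ mod 13. Extended Euclid on (13, 2):
13 = 6*2 + 1
2 = 2*1 + 0
Back-substitute:
1 = 13 − 6·2
41⁻¹ ≡ 7 (mod 13), so k ≡ 7·1 ≡ 7 (mod 13).
x = 6 + 41·7 = 293.

293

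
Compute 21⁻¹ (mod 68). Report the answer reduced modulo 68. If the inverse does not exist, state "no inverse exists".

13

Apply the Euclidean algorithm to 68 and 21:
68 = 3×21 + 5
21 = 4×5 + 1
5 = 5×1 + 0
gcd = 1, so the inverse exists. Back-substitute:
1 = 21 − 4·5
1 = −4·68 + 13·21
So 21·13 ≡ 1 (mod 68).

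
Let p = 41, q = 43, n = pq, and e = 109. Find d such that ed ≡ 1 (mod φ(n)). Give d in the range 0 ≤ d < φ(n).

709

φ(n) = (p−1)(q−1) = 40·42 = 1680.
Need d with 109·d ≡ 1 (mod 1680). Apply the extended Euclidean algorithm:
1680 = 15·109 + 45
109 = 2·45 + 19
45 = 2·19 + 7
19 = 2·7 + 5
7 = 1·5 + 2
5 = 2·2 + 1
2 = 2·1 + 0
Back-substitute:
1 = 5 − 2·2
1 = −2·7 + 3·5
1 = 3·19 − 8·7
1 = −8·45 + 19·19
1 = 19·109 − 46·45
1 = −46·1680 + 709·109
So 109·709 ≡ 1 (mod 1680), hence d = 709.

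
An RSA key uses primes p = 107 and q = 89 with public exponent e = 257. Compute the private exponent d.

2577

φ(n) = (p−1)(q−1) = 106·88 = 9328.
Need d with 257·d ≡ 1 (mod 9328). Apply the extended Euclidean algorithm:
9328 = 36*257 + 76
257 = 3*76 + 29
76 = 2*29 + 18
29 = 1*18 + 11
18 = 1*11 + 7
11 = 1*7 + 4
7 = 1*4 + 3
4 = 1*3 + 1
3 = 3*1 + 0
Back-substitute:
1 = 4 − 3
1 = −7 + 2·4
1 = 2·11 − 3·7
1 = −3·18 + 5·11
1 = 5·29 − 8·18
1 = −8·76 + 21·29
1 = 21·257 − 71·76
1 = −71·9328 + 2577·257
So 257·2577 ≡ 1 (mod 9328), hence d = 2577.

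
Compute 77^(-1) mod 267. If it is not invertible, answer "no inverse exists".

Extended Euclidean algorithm:
267 = 3×77 + 36
77 = 2×36 + 5
36 = 7×5 + 1
5 = 5×1 + 0
The gcd is 1. Working backward:
1 = 36 − 7·5
1 = −7·77 + 15·36
1 = 15·267 − 52·77
So 77·(-52) ≡ 1 (mod 267), and -52 ≡ 215 (mod 267).

215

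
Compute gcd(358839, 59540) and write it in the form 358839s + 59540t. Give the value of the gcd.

13

Repeated division:
358839 = 6*59540 + 1599
59540 = 37*1599 + 377
1599 = 4*377 + 91
377 = 4*91 + 13
91 = 7*13 + 0
gcd(358839, 59540) = 13.
Express as a combination:
13 = 377 − 4·91
13 = −4·1599 + 17·377
13 = 17·59540 − 633·1599
13 = −633·358839 + 3815·59540
So 13 = (-633)·358839 + (3815)·59540.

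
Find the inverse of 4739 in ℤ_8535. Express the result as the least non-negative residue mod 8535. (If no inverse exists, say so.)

2489

Run Euclid on (8535, 4739):
8535 = 1·4739 + 3796
4739 = 1·3796 + 943
3796 = 4·943 + 24
943 = 39·24 + 7
24 = 3·7 + 3
7 = 2·3 + 1
3 = 3·1 + 0
Since gcd(4739, 8535) = 1, back-substitute to write 1 as a combination:
1 = 7 − 2·3
1 = −2·24 + 7·7
1 = 7·943 − 275·24
1 = −275·3796 + 1107·943
1 = 1107·4739 − 1382·3796
1 = −1382·8535 + 2489·4739
So 4739·2489 ≡ 1 (mod 8535).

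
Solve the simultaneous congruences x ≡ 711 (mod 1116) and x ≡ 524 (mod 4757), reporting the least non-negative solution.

3192471

Write x = 711 + 1116·k. Then 1116·k ≡ 524 − 711 ≡ 4570 (mod 4757).
Need 1116⁻¹ mod 4757. Extended Euclid on (4757, 1116):
4757 = 4×1116 + 293
1116 = 3×293 + 237
293 = 1×237 + 56
237 = 4×56 + 13
56 = 4×13 + 4
13 = 3×4 + 1
4 = 4×1 + 0
Back-substitute:
1 = 13 − 3·4
1 = −3·56 + 13·13
1 = 13·237 − 55·56
1 = −55·293 + 68·237
1 = 68·1116 − 259·293
1 = −259·4757 + 1104·1116
1116⁻¹ ≡ 1104 (mod 4757), so k ≡ 1104·4570 ≡ 2860 (mod 4757).
x = 711 + 1116·2860 = 3192471.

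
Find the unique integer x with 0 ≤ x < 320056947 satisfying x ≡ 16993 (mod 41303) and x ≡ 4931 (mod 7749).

Write x = 16993 + 41303·k. Then 41303·k ≡ 4931 − 16993 ≡ 3436 (mod 7749).
Need 41303⁻¹ mod 7749. Extended Euclid on (7749, 2558):
7749 = 3×2558 + 75
2558 = 34×75 + 8
75 = 9×8 + 3
8 = 2×3 + 2
3 = 1×2 + 1
2 = 2×1 + 0
Back-substitute:
1 = 3 − 2
1 = −8 + 3·3
1 = 3·75 − 28·8
1 = −28·2558 + 955·75
1 = 955·7749 − 2893·2558
41303⁻¹ ≡ 4856 (mod 7749), so k ≡ 4856·3436 ≡ 1619 (mod 7749).
x = 16993 + 41303·1619 = 66886550.

66886550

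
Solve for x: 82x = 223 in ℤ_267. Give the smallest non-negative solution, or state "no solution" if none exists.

First find gcd(82, 267):
267 = 3*82 + 21
82 = 3*21 + 19
21 = 1*19 + 2
19 = 9*2 + 1
2 = 2*1 + 0
gcd = 1, so a unique solution mod 267 exists.
Back-substitute for the Bézout coefficients:
1 = 19 − 9·2
1 = −9·21 + 10·19
1 = 10·82 − 39·21
1 = −39·267 + 127·82
So 82·(127) ≡ 1 (mod 267), giving 82⁻¹ ≡ 127.
x ≡ 82⁻¹·223 ≡ 127·223 ≡ 19 (mod 267).

19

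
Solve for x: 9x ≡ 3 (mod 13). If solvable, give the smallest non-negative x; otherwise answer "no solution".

First find gcd(9, 13):
13 = 1*9 + 4
9 = 2*4 + 1
4 = 4*1 + 0
gcd = 1, so a unique solution mod 13 exists.
Back-substitute for the Bézout coefficients:
1 = 9 − 2·4
1 = −2·13 + 3·9
So 9·(3) ≡ 1 (mod 13), giving 9⁻¹ ≡ 3.
x ≡ 9⁻¹·3 ≡ 3·3 ≡ 9 (mod 13).

9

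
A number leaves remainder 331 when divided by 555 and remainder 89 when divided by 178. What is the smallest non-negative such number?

88021

Write x = 331 + 555·k. Then 555·k ≡ 89 − 331 ≡ 114 (mod 178).
Need 555⁻¹ mod 178. Extended Euclid on (178, 21):
178 = 8*21 + 10
21 = 2*10 + 1
10 = 10*1 + 0
Back-substitute:
1 = 21 − 2·10
1 = −2·178 + 17·21
555⁻¹ ≡ 17 (mod 178), so k ≡ 17·114 ≡ 158 (mod 178).
x = 331 + 555·158 = 88021.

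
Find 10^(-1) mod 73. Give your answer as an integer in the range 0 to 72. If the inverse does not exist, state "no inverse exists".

Run Euclid on (73, 10):
73 = 7·10 + 3
10 = 3·3 + 1
3 = 3·1 + 0
gcd = 1, so the inverse exists. Back-substitute:
1 = 10 − 3·3
1 = −3·73 + 22·10
So 10·22 ≡ 1 (mod 73).

22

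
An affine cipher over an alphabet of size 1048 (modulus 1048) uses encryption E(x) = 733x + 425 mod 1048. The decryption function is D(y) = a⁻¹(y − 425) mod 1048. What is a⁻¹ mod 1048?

173

Extended Euclidean algorithm:
1048 = 1×733 + 315
733 = 2×315 + 103
315 = 3×103 + 6
103 = 17×6 + 1
6 = 6×1 + 0
The gcd is 1. Working backward:
1 = 103 − 17·6
1 = −17·315 + 52·103
1 = 52·733 − 121·315
1 = −121·1048 + 173·733
So 733·173 ≡ 1 (mod 1048).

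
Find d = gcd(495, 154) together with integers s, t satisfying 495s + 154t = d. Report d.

11

Repeated division:
495 = 3*154 + 33
154 = 4*33 + 22
33 = 1*22 + 11
22 = 2*11 + 0
gcd(495, 154) = 11.
Back-substituting:
11 = 33 − 22
11 = −154 + 5·33
11 = 5·495 − 16·154
So 11 = (5)·495 + (-16)·154.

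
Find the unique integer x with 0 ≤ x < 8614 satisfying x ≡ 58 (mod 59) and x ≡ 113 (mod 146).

Write x = 58 + 59·k. Then 59·k ≡ 113 − 58 ≡ 55 (mod 146).
Need 59⁻¹ mod 146. Extended Euclid on (146, 59):
146 = 2*59 + 28
59 = 2*28 + 3
28 = 9*3 + 1
3 = 3*1 + 0
Back-substitute:
1 = 28 − 9·3
1 = −9·59 + 19·28
1 = 19·146 − 47·59
59⁻¹ ≡ 99 (mod 146), so k ≡ 99·55 ≡ 43 (mod 146).
x = 58 + 59·43 = 2595.

2595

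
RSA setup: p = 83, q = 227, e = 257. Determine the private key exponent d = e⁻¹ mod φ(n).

11249

φ(n) = (p−1)(q−1) = 82·226 = 18532.
Need d with 257·d ≡ 1 (mod 18532). Apply the extended Euclidean algorithm:
18532 = 72×257 + 28
257 = 9×28 + 5
28 = 5×5 + 3
5 = 1×3 + 2
3 = 1×2 + 1
2 = 2×1 + 0
Back-substitute:
1 = 3 − 2
1 = −5 + 2·3
1 = 2·28 − 11·5
1 = −11·257 + 101·28
1 = 101·18532 − 7283·257
So 257·(-7283) ≡ 1 (mod 18532), hence d ≡ -7283 ≡ 11249 (mod 18532).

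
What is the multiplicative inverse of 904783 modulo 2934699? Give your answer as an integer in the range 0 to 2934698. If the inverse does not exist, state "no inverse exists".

2846092

Apply the Euclidean algorithm to 2934699 and 904783:
2934699 = 3×904783 + 220350
904783 = 4×220350 + 23383
220350 = 9×23383 + 9903
23383 = 2×9903 + 3577
9903 = 2×3577 + 2749
3577 = 1×2749 + 828
2749 = 3×828 + 265
828 = 3×265 + 33
265 = 8×33 + 1
33 = 33×1 + 0
Since gcd(904783, 2934699) = 1, back-substitute to write 1 as a combination:
1 = 265 − 8·33
1 = −8·828 + 25·265
1 = 25·2749 − 83·828
1 = −83·3577 + 108·2749
1 = 108·9903 − 299·3577
1 = −299·23383 + 706·9903
1 = 706·220350 − 6653·23383
1 = −6653·904783 + 27318·220350
1 = 27318·2934699 − 88607·904783
Hence 904783⁻¹ ≡ -88607 ≡ 2846092 (mod 2934699).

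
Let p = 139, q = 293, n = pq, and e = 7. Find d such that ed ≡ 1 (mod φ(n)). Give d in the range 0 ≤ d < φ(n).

28783

φ(n) = (p−1)(q−1) = 138·292 = 40296.
Need d with 7·d ≡ 1 (mod 40296). Apply the extended Euclidean algorithm:
40296 = 5756×7 + 4
7 = 1×4 + 3
4 = 1×3 + 1
3 = 3×1 + 0
Back-substitute:
1 = 4 − 3
1 = −7 + 2·4
1 = 2·40296 − 11513·7
So 7·(-11513) ≡ 1 (mod 40296), hence d ≡ -11513 ≡ 28783 (mod 40296).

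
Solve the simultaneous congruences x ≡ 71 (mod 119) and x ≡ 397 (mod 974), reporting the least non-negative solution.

112407

Write x = 71 + 119·k. Then 119·k ≡ 397 − 71 ≡ 326 (mod 974).
Need 119⁻¹ mod 974. Extended Euclid on (974, 119):
974 = 8*119 + 22
119 = 5*22 + 9
22 = 2*9 + 4
9 = 2*4 + 1
4 = 4*1 + 0
Back-substitute:
1 = 9 − 2·4
1 = −2·22 + 5·9
1 = 5·119 − 27·22
1 = −27·974 + 221·119
119⁻¹ ≡ 221 (mod 974), so k ≡ 221·326 ≡ 944 (mod 974).
x = 71 + 119·944 = 112407.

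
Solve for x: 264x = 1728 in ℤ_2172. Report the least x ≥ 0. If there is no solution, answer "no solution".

First find gcd(264, 2172):
2172 = 8*264 + 60
264 = 4*60 + 24
60 = 2*24 + 12
24 = 2*12 + 0
gcd = 12 and 12 | 1728, so solutions exist. Divide through by 12: 22x ≡ 144 (mod 181).
Now find 22⁻¹ mod 181:
181 = 8*22 + 5
22 = 4*5 + 2
5 = 2*2 + 1
2 = 2*1 + 0
Back-substitute:
1 = 5 − 2·2
1 = −2·22 + 9·5
1 = 9·181 − 74·22
So 22·(-74) ≡ 1 (mod 181), i.e. 22⁻¹ ≡ 107.
Then x ≡ 107·144 ≡ 23 (mod 181); the smallest non-negative solution is x = 23.

23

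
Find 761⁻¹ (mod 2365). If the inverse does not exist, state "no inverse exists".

721

Apply the Euclidean algorithm to 2365 and 761:
2365 = 3*761 + 82
761 = 9*82 + 23
82 = 3*23 + 13
23 = 1*13 + 10
13 = 1*10 + 3
10 = 3*3 + 1
3 = 3*1 + 0
The gcd is 1. Working backward:
1 = 10 − 3·3
1 = −3·13 + 4·10
1 = 4·23 − 7·13
1 = −7·82 + 25·23
1 = 25·761 − 232·82
1 = −232·2365 + 721·761
So 761·721 ≡ 1 (mod 2365).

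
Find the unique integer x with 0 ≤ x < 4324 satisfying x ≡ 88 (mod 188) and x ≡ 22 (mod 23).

3472

Write x = 88 + 188·k. Then 188·k ≡ 22 − 88 ≡ 3 (mod 23).
Need 188⁻¹ mod 23. Extended Euclid on (23, 4):
23 = 5·4 + 3
4 = 1·3 + 1
3 = 3·1 + 0
Back-substitute:
1 = 4 − 3
1 = −23 + 6·4
188⁻¹ ≡ 6 (mod 23), so k ≡ 6·3 ≡ 18 (mod 23).
x = 88 + 188·18 = 3472.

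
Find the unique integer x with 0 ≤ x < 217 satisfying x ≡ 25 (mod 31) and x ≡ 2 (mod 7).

149

Write x = 25 + 31·k. Then 31·k ≡ 2 − 25 ≡ 5 (mod 7).
Need 31⁻¹ mod 7. Extended Euclid on (7, 3):
7 = 2·3 + 1
3 = 3·1 + 0
Back-substitute:
1 = 7 − 2·3
31⁻¹ ≡ 5 (mod 7), so k ≡ 5·5 ≡ 4 (mod 7).
x = 25 + 31·4 = 149.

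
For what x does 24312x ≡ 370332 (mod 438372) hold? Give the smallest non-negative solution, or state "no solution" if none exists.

First find gcd(24312, 438372):
438372 = 18×24312 + 756
24312 = 32×756 + 120
756 = 6×120 + 36
120 = 3×36 + 12
36 = 3×12 + 0
gcd = 12 and 12 | 370332, so solutions exist. Divide through by 12: 2026x ≡ 30861 (mod 36531).
Now find 2026⁻¹ mod 36531:
36531 = 18*2026 + 63
2026 = 32*63 + 10
63 = 6*10 + 3
10 = 3*3 + 1
3 = 3*1 + 0
Back-substitute:
1 = 10 − 3·3
1 = −3·63 + 19·10
1 = 19·2026 − 611·63
1 = −611·36531 + 11017·2026
So 2026⁻¹ ≡ 11017 (mod 36531).
Then x ≡ 11017·30861 ≡ 1620 (mod 36531); the smallest non-negative solution is x = 1620.

1620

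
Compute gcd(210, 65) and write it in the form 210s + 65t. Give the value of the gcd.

5

Apply Euclid's algorithm to 210 and 65:
210 = 3*65 + 15
65 = 4*15 + 5
15 = 3*5 + 0
gcd(210, 65) = 5.
Working backward:
5 = 65 − 4·15
5 = −4·210 + 13·65
So 5 = (-4)·210 + (13)·65.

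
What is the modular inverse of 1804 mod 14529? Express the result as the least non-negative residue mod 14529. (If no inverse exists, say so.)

13780

gcd(14529, 1804) by repeated division:
14529 = 8×1804 + 97
1804 = 18×97 + 58
97 = 1×58 + 39
58 = 1×39 + 19
39 = 2×19 + 1
19 = 19×1 + 0
Since gcd(1804, 14529) = 1, back-substitute to write 1 as a combination:
1 = 39 − 2·19
1 = −2·58 + 3·39
1 = 3·97 − 5·58
1 = −5·1804 + 93·97
1 = 93·14529 − 749·1804
Thus 1804·(-749) ≡ 1 (mod 14529); reducing, -749 mod 14529 = 13780.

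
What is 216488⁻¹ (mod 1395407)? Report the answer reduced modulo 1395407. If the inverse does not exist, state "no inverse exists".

441869

Run Euclid on (1395407, 216488):
1395407 = 6×216488 + 96479
216488 = 2×96479 + 23530
96479 = 4×23530 + 2359
23530 = 9×2359 + 2299
2359 = 1×2299 + 60
2299 = 38×60 + 19
60 = 3×19 + 3
19 = 6×3 + 1
3 = 3×1 + 0
The gcd is 1. Working backward:
1 = 19 − 6·3
1 = −6·60 + 19·19
1 = 19·2299 − 728·60
1 = −728·2359 + 747·2299
1 = 747·23530 − 7451·2359
1 = −7451·96479 + 30551·23530
1 = 30551·216488 − 68553·96479
1 = −68553·1395407 + 441869·216488
So 216488·441869 ≡ 1 (mod 1395407).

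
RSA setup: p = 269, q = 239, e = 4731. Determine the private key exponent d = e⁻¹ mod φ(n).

φ(n) = (p−1)(q−1) = 268·238 = 63784.
Need d with 4731·d ≡ 1 (mod 63784). Apply the extended Euclidean algorithm:
63784 = 13×4731 + 2281
4731 = 2×2281 + 169
2281 = 13×169 + 84
169 = 2×84 + 1
84 = 84×1 + 0
Back-substitute:
1 = 169 − 2·84
1 = −2·2281 + 27·169
1 = 27·4731 − 56·2281
1 = −56·63784 + 755·4731
So 4731·755 ≡ 1 (mod 63784), hence d = 755.

755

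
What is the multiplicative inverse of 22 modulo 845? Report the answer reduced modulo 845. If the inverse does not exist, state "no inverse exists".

gcd(845, 22) by repeated division:
845 = 38×22 + 9
22 = 2×9 + 4
9 = 2×4 + 1
4 = 4×1 + 0
Since gcd(22, 845) = 1, back-substitute to write 1 as a combination:
1 = 9 − 2·4
1 = −2·22 + 5·9
1 = 5·845 − 192·22
So 22·(-192) ≡ 1 (mod 845), and -192 ≡ 653 (mod 845).

653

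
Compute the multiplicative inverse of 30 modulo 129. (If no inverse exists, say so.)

no inverse exists

Euclidean algorithm on 129, 30:
129 = 4×30 + 9
30 = 3×9 + 3
9 = 3×3 + 0
Since gcd = 3 > 1, 30 is not a unit mod 129.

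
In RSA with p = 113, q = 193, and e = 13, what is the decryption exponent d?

φ(n) = (p−1)(q−1) = 112·192 = 21504.
Need d with 13·d ≡ 1 (mod 21504). Apply the extended Euclidean algorithm:
21504 = 1654*13 + 2
13 = 6*2 + 1
2 = 2*1 + 0
Back-substitute:
1 = 13 − 6·2
1 = −6·21504 + 9925·13
So 13·9925 ≡ 1 (mod 21504), hence d = 9925.

9925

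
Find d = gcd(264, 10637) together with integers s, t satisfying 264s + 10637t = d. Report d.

11

Apply Euclid's algorithm to 10637 and 264:
10637 = 40*264 + 77
264 = 3*77 + 33
77 = 2*33 + 11
33 = 3*11 + 0
gcd(264, 10637) = 11.
Back-substituting:
11 = 77 − 2·33
11 = −2·264 + 7·77
11 = 7·10637 − 282·264
So 11 = (7)·10637 + (-282)·264.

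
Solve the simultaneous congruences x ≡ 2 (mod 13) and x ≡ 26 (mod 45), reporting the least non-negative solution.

Write x = 2 + 13·k. Then 13·k ≡ 26 − 2 ≡ 24 (mod 45).
Need 13⁻¹ mod 45. Extended Euclid on (45, 13):
45 = 3·13 + 6
13 = 2·6 + 1
6 = 6·1 + 0
Back-substitute:
1 = 13 − 2·6
1 = −2·45 + 7·13
13⁻¹ ≡ 7 (mod 45), so k ≡ 7·24 ≡ 33 (mod 45).
x = 2 + 13·33 = 431.

431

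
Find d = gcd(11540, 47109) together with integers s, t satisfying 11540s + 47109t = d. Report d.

1

Repeated division:
47109 = 4·11540 + 949
11540 = 12·949 + 152
949 = 6·152 + 37
152 = 4·37 + 4
37 = 9·4 + 1
4 = 4·1 + 0
gcd(11540, 47109) = 1.
Working backward:
1 = 37 − 9·4
1 = −9·152 + 37·37
1 = 37·949 − 231·152
1 = −231·11540 + 2809·949
1 = 2809·47109 − 11467·11540
So 1 = (2809)·47109 + (-11467)·11540.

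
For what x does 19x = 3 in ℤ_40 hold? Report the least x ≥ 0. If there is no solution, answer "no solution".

17

First find gcd(19, 40):
40 = 2*19 + 2
19 = 9*2 + 1
2 = 2*1 + 0
gcd = 1, so a unique solution mod 40 exists.
Back-substitute for the Bézout coefficients:
1 = 19 − 9·2
1 = −9·40 + 19·19
So 19·(19) ≡ 1 (mod 40), giving 19⁻¹ ≡ 19.
x ≡ 19⁻¹·3 ≡ 19·3 ≡ 17 (mod 40).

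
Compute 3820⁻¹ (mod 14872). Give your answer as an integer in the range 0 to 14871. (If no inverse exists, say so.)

no inverse exists

Compute gcd(3820, 14872):
14872 = 3·3820 + 3412
3820 = 1·3412 + 408
3412 = 8·408 + 148
408 = 2·148 + 112
148 = 1·112 + 36
112 = 3·36 + 4
36 = 9·4 + 0
gcd(3820, 14872) = 4 ≠ 1, so 3820 has no multiplicative inverse modulo 14872.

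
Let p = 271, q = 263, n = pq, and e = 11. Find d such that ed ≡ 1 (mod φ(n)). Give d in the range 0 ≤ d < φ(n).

6431

φ(n) = (p−1)(q−1) = 270·262 = 70740.
Need d with 11·d ≡ 1 (mod 70740). Apply the extended Euclidean algorithm:
70740 = 6430×11 + 10
11 = 1×10 + 1
10 = 10×1 + 0
Back-substitute:
1 = 11 − 10
1 = −70740 + 6431·11
So 11·6431 ≡ 1 (mod 70740), hence d = 6431.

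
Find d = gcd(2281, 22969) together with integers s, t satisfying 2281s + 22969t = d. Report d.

1

Repeated division:
22969 = 10·2281 + 159
2281 = 14·159 + 55
159 = 2·55 + 49
55 = 1·49 + 6
49 = 8·6 + 1
6 = 6·1 + 0
gcd(2281, 22969) = 1.
Express as a combination:
1 = 49 − 8·6
1 = −8·55 + 9·49
1 = 9·159 − 26·55
1 = −26·2281 + 373·159
1 = 373·22969 − 3756·2281
So 1 = (373)·22969 + (-3756)·2281.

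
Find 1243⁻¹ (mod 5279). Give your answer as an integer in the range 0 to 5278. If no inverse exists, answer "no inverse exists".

Extended Euclidean algorithm:
5279 = 4·1243 + 307
1243 = 4·307 + 15
307 = 20·15 + 7
15 = 2·7 + 1
7 = 7·1 + 0
Since gcd(1243, 5279) = 1, back-substitute to write 1 as a combination:
1 = 15 − 2·7
1 = −2·307 + 41·15
1 = 41·1243 − 166·307
1 = −166·5279 + 705·1243
So 1243·705 ≡ 1 (mod 5279).

705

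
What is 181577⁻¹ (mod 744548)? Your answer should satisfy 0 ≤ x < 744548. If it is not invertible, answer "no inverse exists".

Extended Euclidean algorithm:
744548 = 4*181577 + 18240
181577 = 9*18240 + 17417
18240 = 1*17417 + 823
17417 = 21*823 + 134
823 = 6*134 + 19
134 = 7*19 + 1
19 = 19*1 + 0
The gcd is 1. Working backward:
1 = 134 − 7·19
1 = −7·823 + 43·134
1 = 43·17417 − 910·823
1 = −910·18240 + 953·17417
1 = 953·181577 − 9487·18240
1 = −9487·744548 + 38901·181577
So 181577·38901 ≡ 1 (mod 744548).

38901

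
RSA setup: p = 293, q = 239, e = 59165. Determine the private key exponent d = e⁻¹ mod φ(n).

23773

φ(n) = (p−1)(q−1) = 292·238 = 69496.
Need d with 59165·d ≡ 1 (mod 69496). Apply the extended Euclidean algorithm:
69496 = 1*59165 + 10331
59165 = 5*10331 + 7510
10331 = 1*7510 + 2821
7510 = 2*2821 + 1868
2821 = 1*1868 + 953
1868 = 1*953 + 915
953 = 1*915 + 38
915 = 24*38 + 3
38 = 12*3 + 2
3 = 1*2 + 1
2 = 2*1 + 0
Back-substitute:
1 = 3 − 2
1 = −38 + 13·3
1 = 13·915 − 313·38
1 = −313·953 + 326·915
1 = 326·1868 − 639·953
1 = −639·2821 + 965·1868
1 = 965·7510 − 2569·2821
1 = −2569·10331 + 3534·7510
1 = 3534·59165 − 20239·10331
1 = −20239·69496 + 23773·59165
So 59165·23773 ≡ 1 (mod 69496), hence d = 23773.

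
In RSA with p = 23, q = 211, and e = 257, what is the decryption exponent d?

φ(n) = (p−1)(q−1) = 22·210 = 4620.
Need d with 257·d ≡ 1 (mod 4620). Apply the extended Euclidean algorithm:
4620 = 17×257 + 251
257 = 1×251 + 6
251 = 41×6 + 5
6 = 1×5 + 1
5 = 5×1 + 0
Back-substitute:
1 = 6 − 5
1 = −251 + 42·6
1 = 42·257 − 43·251
1 = −43·4620 + 773·257
So 257·773 ≡ 1 (mod 4620), hence d = 773.

773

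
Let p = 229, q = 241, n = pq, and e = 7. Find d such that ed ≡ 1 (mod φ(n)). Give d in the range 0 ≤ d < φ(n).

46903

φ(n) = (p−1)(q−1) = 228·240 = 54720.
Need d with 7·d ≡ 1 (mod 54720). Apply the extended Euclidean algorithm:
54720 = 7817·7 + 1
7 = 7·1 + 0
Back-substitute:
1 = 54720 − 7817·7
So 7·(-7817) ≡ 1 (mod 54720), hence d ≡ -7817 ≡ 46903 (mod 54720).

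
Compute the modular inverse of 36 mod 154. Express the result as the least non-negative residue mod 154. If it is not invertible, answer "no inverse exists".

Compute gcd(36, 154):
154 = 4×36 + 10
36 = 3×10 + 6
10 = 1×6 + 4
6 = 1×4 + 2
4 = 2×2 + 0
Since gcd = 2 > 1, 36 is not a unit mod 154.

no inverse exists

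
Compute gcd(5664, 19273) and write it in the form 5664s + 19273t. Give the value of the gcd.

1

Apply Euclid's algorithm to 19273 and 5664:
19273 = 3·5664 + 2281
5664 = 2·2281 + 1102
2281 = 2·1102 + 77
1102 = 14·77 + 24
77 = 3·24 + 5
24 = 4·5 + 4
5 = 1·4 + 1
4 = 4·1 + 0
gcd(5664, 19273) = 1.
Express as a combination:
1 = 5 − 4
1 = −24 + 5·5
1 = 5·77 − 16·24
1 = −16·1102 + 229·77
1 = 229·2281 − 474·1102
1 = −474·5664 + 1177·2281
1 = 1177·19273 − 4005·5664
So 1 = (1177)·19273 + (-4005)·5664.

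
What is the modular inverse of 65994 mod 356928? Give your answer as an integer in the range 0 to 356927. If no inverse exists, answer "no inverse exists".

no inverse exists

Euclidean algorithm on 356928, 65994:
356928 = 5×65994 + 26958
65994 = 2×26958 + 12078
26958 = 2×12078 + 2802
12078 = 4×2802 + 870
2802 = 3×870 + 192
870 = 4×192 + 102
192 = 1×102 + 90
102 = 1×90 + 12
90 = 7×12 + 6
12 = 2×6 + 0
gcd(65994, 356928) = 6 ≠ 1, so 65994 has no multiplicative inverse modulo 356928.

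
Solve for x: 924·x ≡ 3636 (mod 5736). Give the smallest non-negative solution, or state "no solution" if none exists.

First find gcd(924, 5736):
5736 = 6*924 + 192
924 = 4*192 + 156
192 = 1*156 + 36
156 = 4*36 + 12
36 = 3*12 + 0
gcd = 12 and 12 | 3636, so solutions exist. Divide through by 12: 77x ≡ 303 (mod 478).
Now find 77⁻¹ mod 478:
478 = 6·77 + 16
77 = 4·16 + 13
16 = 1·13 + 3
13 = 4·3 + 1
3 = 3·1 + 0
Back-substitute:
1 = 13 − 4·3
1 = −4·16 + 5·13
1 = 5·77 − 24·16
1 = −24·478 + 149·77
So 77⁻¹ ≡ 149 (mod 478).
Then x ≡ 149·303 ≡ 215 (mod 478); the smallest non-negative solution is x = 215.

215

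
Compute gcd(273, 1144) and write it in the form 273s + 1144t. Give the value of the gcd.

13

Euclidean algorithm:
1144 = 4·273 + 52
273 = 5·52 + 13
52 = 4·13 + 0
gcd(273, 1144) = 13.
Back-substituting:
13 = 273 − 5·52
13 = −5·1144 + 21·273
So 13 = (-5)·1144 + (21)·273.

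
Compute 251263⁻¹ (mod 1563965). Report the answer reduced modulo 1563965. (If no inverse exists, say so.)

1390752

Run Euclid on (1563965, 251263):
1563965 = 6×251263 + 56387
251263 = 4×56387 + 25715
56387 = 2×25715 + 4957
25715 = 5×4957 + 930
4957 = 5×930 + 307
930 = 3×307 + 9
307 = 34×9 + 1
9 = 9×1 + 0
gcd = 1, so the inverse exists. Back-substitute:
1 = 307 − 34·9
1 = −34·930 + 103·307
1 = 103·4957 − 549·930
1 = −549·25715 + 2848·4957
1 = 2848·56387 − 6245·25715
1 = −6245·251263 + 27828·56387
1 = 27828·1563965 − 173213·251263
So 251263·(-173213) ≡ 1 (mod 1563965), and -173213 ≡ 1390752 (mod 1563965).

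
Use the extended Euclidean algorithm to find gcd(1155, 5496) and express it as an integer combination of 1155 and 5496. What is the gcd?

Euclidean algorithm:
5496 = 4·1155 + 876
1155 = 1·876 + 279
876 = 3·279 + 39
279 = 7·39 + 6
39 = 6·6 + 3
6 = 2·3 + 0
gcd(1155, 5496) = 3.
Express as a combination:
3 = 39 − 6·6
3 = −6·279 + 43·39
3 = 43·876 − 135·279
3 = −135·1155 + 178·876
3 = 178·5496 − 847·1155
So 3 = (178)·5496 + (-847)·1155.

3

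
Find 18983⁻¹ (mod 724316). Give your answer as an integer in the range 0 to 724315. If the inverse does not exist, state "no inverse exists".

497631

Run Euclid on (724316, 18983):
724316 = 38*18983 + 2962
18983 = 6*2962 + 1211
2962 = 2*1211 + 540
1211 = 2*540 + 131
540 = 4*131 + 16
131 = 8*16 + 3
16 = 5*3 + 1
3 = 3*1 + 0
Since gcd(18983, 724316) = 1, back-substitute to write 1 as a combination:
1 = 16 − 5·3
1 = −5·131 + 41·16
1 = 41·540 − 169·131
1 = −169·1211 + 379·540
1 = 379·2962 − 927·1211
1 = −927·18983 + 5941·2962
1 = 5941·724316 − 226685·18983
So 18983·(-226685) ≡ 1 (mod 724316), and -226685 ≡ 497631 (mod 724316).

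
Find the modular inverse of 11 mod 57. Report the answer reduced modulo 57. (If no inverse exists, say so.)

26

Run Euclid on (57, 11):
57 = 5·11 + 2
11 = 5·2 + 1
2 = 2·1 + 0
The gcd is 1. Working backward:
1 = 11 − 5·2
1 = −5·57 + 26·11
So 11·26 ≡ 1 (mod 57).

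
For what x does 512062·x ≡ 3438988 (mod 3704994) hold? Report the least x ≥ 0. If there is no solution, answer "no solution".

1805401

First find gcd(512062, 3704994):
3704994 = 7*512062 + 120560
512062 = 4*120560 + 29822
120560 = 4*29822 + 1272
29822 = 23*1272 + 566
1272 = 2*566 + 140
566 = 4*140 + 6
140 = 23*6 + 2
6 = 3*2 + 0
gcd = 2 and 2 | 3438988, so solutions exist. Divide through by 2: 256031x ≡ 1719494 (mod 1852497).
Now find 256031⁻¹ mod 1852497:
1852497 = 7·256031 + 60280
256031 = 4·60280 + 14911
60280 = 4·14911 + 636
14911 = 23·636 + 283
636 = 2·283 + 70
283 = 4·70 + 3
70 = 23·3 + 1
3 = 3·1 + 0
Back-substitute:
1 = 70 − 23·3
1 = −23·283 + 93·70
1 = 93·636 − 209·283
1 = −209·14911 + 4900·636
1 = 4900·60280 − 19809·14911
1 = −19809·256031 + 84136·60280
1 = 84136·1852497 − 608761·256031
So 256031·(-608761) ≡ 1 (mod 1852497), i.e. 256031⁻¹ ≡ 1243736.
Then x ≡ 1243736·1719494 ≡ 1805401 (mod 1852497); the smallest non-negative solution is x = 1805401.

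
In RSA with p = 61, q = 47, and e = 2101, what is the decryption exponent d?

φ(n) = (p−1)(q−1) = 60·46 = 2760.
Need d with 2101·d ≡ 1 (mod 2760). Apply the extended Euclidean algorithm:
2760 = 1·2101 + 659
2101 = 3·659 + 124
659 = 5·124 + 39
124 = 3·39 + 7
39 = 5·7 + 4
7 = 1·4 + 3
4 = 1·3 + 1
3 = 3·1 + 0
Back-substitute:
1 = 4 − 3
1 = −7 + 2·4
1 = 2·39 − 11·7
1 = −11·124 + 35·39
1 = 35·659 − 186·124
1 = −186·2101 + 593·659
1 = 593·2760 − 779·2101
So 2101·(-779) ≡ 1 (mod 2760), hence d ≡ -779 ≡ 1981 (mod 2760).

1981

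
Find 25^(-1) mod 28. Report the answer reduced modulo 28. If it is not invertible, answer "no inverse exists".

9

Extended Euclidean algorithm:
28 = 1*25 + 3
25 = 8*3 + 1
3 = 3*1 + 0
Since gcd(25, 28) = 1, back-substitute to write 1 as a combination:
1 = 25 − 8·3
1 = −8·28 + 9·25
So 25·9 ≡ 1 (mod 28).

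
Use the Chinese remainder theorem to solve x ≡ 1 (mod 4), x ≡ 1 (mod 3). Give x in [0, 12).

Write x = 1 + 4·k. Then 4·k ≡ 1 − 1 ≡ 0 (mod 3).
Need 4⁻¹ mod 3. Extended Euclid on (3, 1):
3 = 3*1 + 0
4⁻¹ ≡ 1 (mod 3), so k ≡ 1·0 ≡ 0 (mod 3).
x = 1 + 4·0 = 1.

1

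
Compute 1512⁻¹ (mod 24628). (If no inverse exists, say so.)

Compute gcd(1512, 24628):
24628 = 16×1512 + 436
1512 = 3×436 + 204
436 = 2×204 + 28
204 = 7×28 + 8
28 = 3×8 + 4
8 = 2×4 + 0
gcd(1512, 24628) = 4 ≠ 1, so 1512 has no multiplicative inverse modulo 24628.

no inverse exists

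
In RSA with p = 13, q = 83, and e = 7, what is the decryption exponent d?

φ(n) = (p−1)(q−1) = 12·82 = 984.
Need d with 7·d ≡ 1 (mod 984). Apply the extended Euclidean algorithm:
984 = 140·7 + 4
7 = 1·4 + 3
4 = 1·3 + 1
3 = 3·1 + 0
Back-substitute:
1 = 4 − 3
1 = −7 + 2·4
1 = 2·984 − 281·7
So 7·(-281) ≡ 1 (mod 984), hence d ≡ -281 ≡ 703 (mod 984).

703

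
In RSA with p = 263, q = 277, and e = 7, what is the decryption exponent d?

φ(n) = (p−1)(q−1) = 262·276 = 72312.
Need d with 7·d ≡ 1 (mod 72312). Apply the extended Euclidean algorithm:
72312 = 10330·7 + 2
7 = 3·2 + 1
2 = 2·1 + 0
Back-substitute:
1 = 7 − 3·2
1 = −3·72312 + 30991·7
So 7·30991 ≡ 1 (mod 72312), hence d = 30991.

30991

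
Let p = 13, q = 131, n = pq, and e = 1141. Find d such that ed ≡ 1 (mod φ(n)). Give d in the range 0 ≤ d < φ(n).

901

φ(n) = (p−1)(q−1) = 12·130 = 1560.
Need d with 1141·d ≡ 1 (mod 1560). Apply the extended Euclidean algorithm:
1560 = 1·1141 + 419
1141 = 2·419 + 303
419 = 1·303 + 116
303 = 2·116 + 71
116 = 1·71 + 45
71 = 1·45 + 26
45 = 1·26 + 19
26 = 1·19 + 7
19 = 2·7 + 5
7 = 1·5 + 2
5 = 2·2 + 1
2 = 2·1 + 0
Back-substitute:
1 = 5 − 2·2
1 = −2·7 + 3·5
1 = 3·19 − 8·7
1 = −8·26 + 11·19
1 = 11·45 − 19·26
1 = −19·71 + 30·45
1 = 30·116 − 49·71
1 = −49·303 + 128·116
1 = 128·419 − 177·303
1 = −177·1141 + 482·419
1 = 482·1560 − 659·1141
So 1141·(-659) ≡ 1 (mod 1560), hence d ≡ -659 ≡ 901 (mod 1560).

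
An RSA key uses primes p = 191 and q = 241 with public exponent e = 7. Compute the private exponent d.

φ(n) = (p−1)(q−1) = 190·240 = 45600.
Need d with 7·d ≡ 1 (mod 45600). Apply the extended Euclidean algorithm:
45600 = 6514×7 + 2
7 = 3×2 + 1
2 = 2×1 + 0
Back-substitute:
1 = 7 − 3·2
1 = −3·45600 + 19543·7
So 7·19543 ≡ 1 (mod 45600), hence d = 19543.

19543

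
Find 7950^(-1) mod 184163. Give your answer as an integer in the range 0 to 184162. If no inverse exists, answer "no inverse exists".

gcd(184163, 7950) by repeated division:
184163 = 23*7950 + 1313
7950 = 6*1313 + 72
1313 = 18*72 + 17
72 = 4*17 + 4
17 = 4*4 + 1
4 = 4*1 + 0
The gcd is 1. Working backward:
1 = 17 − 4·4
1 = −4·72 + 17·17
1 = 17·1313 − 310·72
1 = −310·7950 + 1877·1313
1 = 1877·184163 − 43481·7950
Hence 7950⁻¹ ≡ -43481 ≡ 140682 (mod 184163).

140682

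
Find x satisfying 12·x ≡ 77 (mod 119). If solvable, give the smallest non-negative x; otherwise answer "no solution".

First find gcd(12, 119):
119 = 9·12 + 11
12 = 1·11 + 1
11 = 11·1 + 0
gcd = 1, so a unique solution mod 119 exists.
Back-substitute for the Bézout coefficients:
1 = 12 − 11
1 = −119 + 10·12
So 12·(10) ≡ 1 (mod 119), giving 12⁻¹ ≡ 10.
x ≡ 12⁻¹·77 ≡ 10·77 ≡ 56 (mod 119).

56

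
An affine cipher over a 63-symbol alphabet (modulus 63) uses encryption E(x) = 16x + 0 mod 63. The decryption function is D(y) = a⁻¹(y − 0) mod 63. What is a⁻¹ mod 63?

Extended Euclidean algorithm:
63 = 3*16 + 15
16 = 1*15 + 1
15 = 15*1 + 0
gcd = 1, so the inverse exists. Back-substitute:
1 = 16 − 15
1 = −63 + 4·16
So 16·4 ≡ 1 (mod 63).

4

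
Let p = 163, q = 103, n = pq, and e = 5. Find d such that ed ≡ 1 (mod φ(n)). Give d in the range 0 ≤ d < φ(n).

3305

φ(n) = (p−1)(q−1) = 162·102 = 16524.
Need d with 5·d ≡ 1 (mod 16524). Apply the extended Euclidean algorithm:
16524 = 3304×5 + 4
5 = 1×4 + 1
4 = 4×1 + 0
Back-substitute:
1 = 5 − 4
1 = −16524 + 3305·5
So 5·3305 ≡ 1 (mod 16524), hence d = 3305.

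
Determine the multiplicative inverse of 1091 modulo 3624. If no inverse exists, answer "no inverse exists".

2003

Extended Euclidean algorithm:
3624 = 3·1091 + 351
1091 = 3·351 + 38
351 = 9·38 + 9
38 = 4·9 + 2
9 = 4·2 + 1
2 = 2·1 + 0
The gcd is 1. Working backward:
1 = 9 − 4·2
1 = −4·38 + 17·9
1 = 17·351 − 157·38
1 = −157·1091 + 488·351
1 = 488·3624 − 1621·1091
Hence 1091⁻¹ ≡ -1621 ≡ 2003 (mod 3624).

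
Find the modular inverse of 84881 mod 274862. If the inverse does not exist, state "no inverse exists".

211105

gcd(274862, 84881) by repeated division:
274862 = 3*84881 + 20219
84881 = 4*20219 + 4005
20219 = 5*4005 + 194
4005 = 20*194 + 125
194 = 1*125 + 69
125 = 1*69 + 56
69 = 1*56 + 13
56 = 4*13 + 4
13 = 3*4 + 1
4 = 4*1 + 0
gcd = 1, so the inverse exists. Back-substitute:
1 = 13 − 3·4
1 = −3·56 + 13·13
1 = 13·69 − 16·56
1 = −16·125 + 29·69
1 = 29·194 − 45·125
1 = −45·4005 + 929·194
1 = 929·20219 − 4690·4005
1 = −4690·84881 + 19689·20219
1 = 19689·274862 − 63757·84881
Hence 84881⁻¹ ≡ -63757 ≡ 211105 (mod 274862).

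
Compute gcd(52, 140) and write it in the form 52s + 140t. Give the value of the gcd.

4

Euclidean algorithm:
140 = 2×52 + 36
52 = 1×36 + 16
36 = 2×16 + 4
16 = 4×4 + 0
gcd(52, 140) = 4.
Express as a combination:
4 = 36 − 2·16
4 = −2·52 + 3·36
4 = 3·140 − 8·52
So 4 = (3)·140 + (-8)·52.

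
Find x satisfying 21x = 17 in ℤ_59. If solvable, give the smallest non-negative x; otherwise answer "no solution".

First find gcd(21, 59):
59 = 2×21 + 17
21 = 1×17 + 4
17 = 4×4 + 1
4 = 4×1 + 0
gcd = 1, so a unique solution mod 59 exists.
Back-substitute for the Bézout coefficients:
1 = 17 − 4·4
1 = −4·21 + 5·17
1 = 5·59 − 14·21
So 21·(-14) ≡ 1 (mod 59), giving 21⁻¹ ≡ 45.
x ≡ 21⁻¹·17 ≡ 45·17 ≡ 57 (mod 59).

57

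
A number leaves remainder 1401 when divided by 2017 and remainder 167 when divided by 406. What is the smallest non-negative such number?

Write x = 1401 + 2017·k. Then 2017·k ≡ 167 − 1401 ≡ 390 (mod 406).
Need 2017⁻¹ mod 406. Extended Euclid on (406, 393):
406 = 1·393 + 13
393 = 30·13 + 3
13 = 4·3 + 1
3 = 3·1 + 0
Back-substitute:
1 = 13 − 4·3
1 = −4·393 + 121·13
1 = 121·406 − 125·393
2017⁻¹ ≡ 281 (mod 406), so k ≡ 281·390 ≡ 376 (mod 406).
x = 1401 + 2017·376 = 759793.

759793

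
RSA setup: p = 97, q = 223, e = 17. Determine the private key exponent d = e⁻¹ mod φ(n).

φ(n) = (p−1)(q−1) = 96·222 = 21312.
Need d with 17·d ≡ 1 (mod 21312). Apply the extended Euclidean algorithm:
21312 = 1253·17 + 11
17 = 1·11 + 6
11 = 1·6 + 5
6 = 1·5 + 1
5 = 5·1 + 0
Back-substitute:
1 = 6 − 5
1 = −11 + 2·6
1 = 2·17 − 3·11
1 = −3·21312 + 3761·17
So 17·3761 ≡ 1 (mod 21312), hence d = 3761.

3761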